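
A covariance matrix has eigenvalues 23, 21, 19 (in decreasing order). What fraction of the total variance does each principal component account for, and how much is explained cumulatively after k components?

Step 1 — total variance = trace(Sigma) = Σ λ_i = 23 + 21 + 19 = 63.

Step 2 — fraction explained by component i = λ_i / Σ λ:
  PC1: 23/63 = 0.3651
  PC2: 21/63 = 0.3333
  PC3: 19/63 = 0.3016

Step 3 — cumulative fraction after k components = (λ_1 + ... + λ_k) / Σ λ:
  k = 1: 23/63 = 0.3651
  k = 2: (23 + 21)/63 = 44/63 = 0.6984
  k = 3: (23 + 21 + 19)/63 = 63/63 = 1

Summary (fraction, with percent):

explained: PC1 0.3651 (36.51%), PC2 0.3333 (33.33%), PC3 0.3016 (30.16%);  cumulative: 0.3651, 0.6984, 1


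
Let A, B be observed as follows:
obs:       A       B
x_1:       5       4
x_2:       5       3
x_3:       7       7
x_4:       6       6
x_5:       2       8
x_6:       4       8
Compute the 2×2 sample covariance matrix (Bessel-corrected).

Step 1 — column means:
  mean(A) = (5 + 5 + 7 + 6 + 2 + 4) / 6 = 29/6 = 4.8333
  mean(B) = (4 + 3 + 7 + 6 + 8 + 8) / 6 = 36/6 = 6

Step 2 — sample covariance S[i,j] = (1/(n-1)) · Σ_k (x_{k,i} - mean_i) · (x_{k,j} - mean_j), with n-1 = 5.
  S[A,A] = ((0.1667)·(0.1667) + (0.1667)·(0.1667) + (2.1667)·(2.1667) + (1.1667)·(1.1667) + (-2.8333)·(-2.8333) + (-0.8333)·(-0.8333)) / 5 = 14.8333/5 = 2.9667
  S[A,B] = ((0.1667)·(-2) + (0.1667)·(-3) + (2.1667)·(1) + (1.1667)·(0) + (-2.8333)·(2) + (-0.8333)·(2)) / 5 = -6/5 = -1.2
  S[B,B] = ((-2)·(-2) + (-3)·(-3) + (1)·(1) + (0)·(0) + (2)·(2) + (2)·(2)) / 5 = 22/5 = 4.4

S is symmetric (S[j,i] = S[i,j]). Assembling:

S = [[2.9667, -1.2],
 [-1.2, 4.4]]


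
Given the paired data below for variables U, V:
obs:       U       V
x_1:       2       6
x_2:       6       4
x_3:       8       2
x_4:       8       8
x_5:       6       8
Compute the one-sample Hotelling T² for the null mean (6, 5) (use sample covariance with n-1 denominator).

Step 1 — sample mean vector:
  mean(U) = (2 + 6 + 8 + 8 + 6) / 5 = 30/5 = 6
  mean(V) = (6 + 4 + 2 + 8 + 8) / 5 = 28/5 = 5.6
  x̄ = (6, 5.6),  deviation x̄ - mu_0 = (6, 5.6) - (6, 5) = (0, 0.6).

Step 2 — sample covariance matrix, S[i,j] = (1/(n-1)) · Σ_k (x_{k,i} - mean_i) · (x_{k,j} - mean_j), divisor n-1 = 4:
  S[U,U] = ((-4)·(-4) + (0)·(0) + (2)·(2) + (2)·(2) + (0)·(0)) / 4 = 24/4 = 6
  S[U,V] = ((-4)·(0.4) + (0)·(-1.6) + (2)·(-3.6) + (2)·(2.4) + (0)·(2.4)) / 4 = -4/4 = -1
  S[V,V] = ((0.4)·(0.4) + (-1.6)·(-1.6) + (-3.6)·(-3.6) + (2.4)·(2.4) + (2.4)·(2.4)) / 4 = 27.2/4 = 6.8
  S = [[6, -1],
 [-1, 6.8]].

Step 3 — invert S. det(S) = 6·6.8 - (-1)² = 39.8.
  S^{-1} = (1/det) · [[d, -b], [-b, a]] = [[0.1709, 0.0251],
 [0.0251, 0.1508]].

Step 4 — quadratic form (x̄ - mu_0)^T · S^{-1} · (x̄ - mu_0):
  S^{-1} · (x̄ - mu_0) = (0.0151, 0.0905),
  (x̄ - mu_0)^T · [...] = (0)·(0.0151) + (0.6)·(0.0905) = 0.0543.

Step 5 — scale by n: T² = 5 · 0.0543 = 0.2714.

T² ≈ 0.2714


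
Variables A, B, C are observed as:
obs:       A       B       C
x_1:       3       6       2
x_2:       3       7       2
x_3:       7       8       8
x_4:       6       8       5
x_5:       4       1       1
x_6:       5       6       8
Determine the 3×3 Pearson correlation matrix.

Step 1 — column means:
  mean(A) = (3 + 3 + 7 + 6 + 4 + 5) / 6 = 28/6 = 4.6667
  mean(B) = (6 + 7 + 8 + 8 + 1 + 6) / 6 = 36/6 = 6
  mean(C) = (2 + 2 + 8 + 5 + 1 + 8) / 6 = 26/6 = 4.3333

Step 2 — sample variances and covariances s[i,j] = (1/(n-1)) · Σ_k (x_{k,i} - mean_i) · (x_{k,j} - mean_j), with n-1 = 5:
  s[A,A] = ((-1.6667)·(-1.6667) + (-1.6667)·(-1.6667) + (2.3333)·(2.3333) + (1.3333)·(1.3333) + (-0.6667)·(-0.6667) + (0.3333)·(0.3333)) / 5 = 13.3333/5 = 2.6667
  s[A,B] = ((-1.6667)·(0) + (-1.6667)·(1) + (2.3333)·(2) + (1.3333)·(2) + (-0.6667)·(-5) + (0.3333)·(0)) / 5 = 9/5 = 1.8
  s[A,C] = ((-1.6667)·(-2.3333) + (-1.6667)·(-2.3333) + (2.3333)·(3.6667) + (1.3333)·(0.6667) + (-0.6667)·(-3.3333) + (0.3333)·(3.6667)) / 5 = 20.6667/5 = 4.1333
  s[B,B] = ((0)·(0) + (1)·(1) + (2)·(2) + (2)·(2) + (-5)·(-5) + (0)·(0)) / 5 = 34/5 = 6.8
  s[B,C] = ((0)·(-2.3333) + (1)·(-2.3333) + (2)·(3.6667) + (2)·(0.6667) + (-5)·(-3.3333) + (0)·(3.6667)) / 5 = 23/5 = 4.6
  s[C,C] = ((-2.3333)·(-2.3333) + (-2.3333)·(-2.3333) + (3.6667)·(3.6667) + (0.6667)·(0.6667) + (-3.3333)·(-3.3333) + (3.6667)·(3.6667)) / 5 = 49.3333/5 = 9.8667
  Sample standard deviations s_i = √(s[i,i]):
  s(A) = √(2.6667) = 1.633
  s(B) = √(6.8) = 2.6077
  s(C) = √(9.8667) = 3.1411

Step 3 — r_{ij} = s_{ij} / (s_i · s_j):
  r[A,A] = 1 (diagonal).
  r[A,B] = 1.8 / (1.633 · 2.6077) = 1.8 / 4.2583 = 0.4227
  r[A,C] = 4.1333 / (1.633 · 3.1411) = 4.1333 / 5.1294 = 0.8058
  r[B,B] = 1 (diagonal).
  r[B,C] = 4.6 / (2.6077 · 3.1411) = 4.6 / 8.1911 = 0.5616
  r[C,C] = 1 (diagonal).

R is symmetric with unit diagonal. Assembling:

R = [[1, 0.4227, 0.8058],
 [0.4227, 1, 0.5616],
 [0.8058, 0.5616, 1]]


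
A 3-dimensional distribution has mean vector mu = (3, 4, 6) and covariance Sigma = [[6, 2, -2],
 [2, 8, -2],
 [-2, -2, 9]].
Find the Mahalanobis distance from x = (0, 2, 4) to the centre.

Step 1 — centre the observation: (x - mu) = (-3, -2, -2).

Step 2 — invert Sigma (cofactor / det for 3×3, or solve directly):
  Sigma^{-1} = [[0.191, -0.0393, 0.0337],
 [-0.0393, 0.1404, 0.0225],
 [0.0337, 0.0225, 0.1236]].

Step 3 — form the quadratic (x - mu)^T · Sigma^{-1} · (x - mu):
  Sigma^{-1} · (x - mu) = (-0.5618, -0.2079, -0.3933).
  (x - mu)^T · [Sigma^{-1} · (x - mu)] = (-3)·(-0.5618) + (-2)·(-0.2079) + (-2)·(-0.3933) = 2.8876.

Step 4 — take square root: d = √(2.8876) ≈ 1.6993.

d(x, mu) = √(2.8876) ≈ 1.6993


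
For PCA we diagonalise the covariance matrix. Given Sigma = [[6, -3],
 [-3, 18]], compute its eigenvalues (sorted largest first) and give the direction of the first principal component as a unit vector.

Step 1 — characteristic polynomial of 2×2 Sigma:
  det(Sigma - λI) = λ² - trace · λ + det = 0.
  trace = 6 + 18 = 24, det = 6·18 - (-3)² = 99.
Step 2 — discriminant:
  Δ = trace² - 4·det = 576 - 396 = 180.
Step 3 — eigenvalues:
  λ = (trace ± √Δ)/2 = (24 ± 13.4164)/2,
  λ_1 = 18.7082,  λ_2 = 5.2918.

Step 4 — unit eigenvector for λ_1: solve (Sigma - λ_1 I)v = 0. First row:
  (6 - 18.7082)·v_x + (-3)·v_y = 0, i.e. (-12.7082)·v_x + (-3)·v_y = 0,
  so v ∝ (b, λ_1 - a) = (-3, 12.7082); multiply by -1 so the first entry is positive: u = (3, -12.7082).
  ||u|| = √((3)² + (-12.7082)²) = √(170.4984) ≈ 13.0575,
  v_1 = u/||u|| ≈ (0.2298, -0.9732) (||v_1|| = 1).

λ_1 = 18.7082,  λ_2 = 5.2918;  v_1 ≈ (0.2298, -0.9732)


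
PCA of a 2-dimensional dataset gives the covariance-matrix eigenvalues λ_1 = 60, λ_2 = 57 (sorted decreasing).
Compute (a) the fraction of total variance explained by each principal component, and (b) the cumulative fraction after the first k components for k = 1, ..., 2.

Step 1 — total variance = trace(Sigma) = Σ λ_i = 60 + 57 = 117.

Step 2 — fraction explained by component i = λ_i / Σ λ:
  PC1: 60/117 = 0.5128
  PC2: 57/117 = 0.4872

Step 3 — cumulative fraction after k components = (λ_1 + ... + λ_k) / Σ λ:
  k = 1: 60/117 = 0.5128
  k = 2: (60 + 57)/117 = 117/117 = 1

Summary (fraction, with percent):

explained: PC1 0.5128 (51.28%), PC2 0.4872 (48.72%);  cumulative: 0.5128, 1


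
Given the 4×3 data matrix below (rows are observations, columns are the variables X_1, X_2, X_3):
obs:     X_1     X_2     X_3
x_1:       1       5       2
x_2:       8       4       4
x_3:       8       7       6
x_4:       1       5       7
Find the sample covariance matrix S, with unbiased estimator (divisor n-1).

Step 1 — column means:
  mean(X_1) = (1 + 8 + 8 + 1) / 4 = 18/4 = 4.5
  mean(X_2) = (5 + 4 + 7 + 5) / 4 = 21/4 = 5.25
  mean(X_3) = (2 + 4 + 6 + 7) / 4 = 19/4 = 4.75

Step 2 — sample covariance S[i,j] = (1/(n-1)) · Σ_k (x_{k,i} - mean_i) · (x_{k,j} - mean_j), with n-1 = 3.
  S[X_1,X_1] = ((-3.5)·(-3.5) + (3.5)·(3.5) + (3.5)·(3.5) + (-3.5)·(-3.5)) / 3 = 49/3 = 16.3333
  S[X_1,X_2] = ((-3.5)·(-0.25) + (3.5)·(-1.25) + (3.5)·(1.75) + (-3.5)·(-0.25)) / 3 = 3.5/3 = 1.1667
  S[X_1,X_3] = ((-3.5)·(-2.75) + (3.5)·(-0.75) + (3.5)·(1.25) + (-3.5)·(2.25)) / 3 = 3.5/3 = 1.1667
  S[X_2,X_2] = ((-0.25)·(-0.25) + (-1.25)·(-1.25) + (1.75)·(1.75) + (-0.25)·(-0.25)) / 3 = 4.75/3 = 1.5833
  S[X_2,X_3] = ((-0.25)·(-2.75) + (-1.25)·(-0.75) + (1.75)·(1.25) + (-0.25)·(2.25)) / 3 = 3.25/3 = 1.0833
  S[X_3,X_3] = ((-2.75)·(-2.75) + (-0.75)·(-0.75) + (1.25)·(1.25) + (2.25)·(2.25)) / 3 = 14.75/3 = 4.9167

S is symmetric (S[j,i] = S[i,j]). Assembling:

S = [[16.3333, 1.1667, 1.1667],
 [1.1667, 1.5833, 1.0833],
 [1.1667, 1.0833, 4.9167]]


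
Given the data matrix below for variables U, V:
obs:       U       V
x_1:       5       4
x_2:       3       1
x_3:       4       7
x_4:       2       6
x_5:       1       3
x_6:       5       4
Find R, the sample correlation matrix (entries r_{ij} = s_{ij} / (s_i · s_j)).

Step 1 — column means:
  mean(U) = (5 + 3 + 4 + 2 + 1 + 5) / 6 = 20/6 = 3.3333
  mean(V) = (4 + 1 + 7 + 6 + 3 + 4) / 6 = 25/6 = 4.1667

Step 2 — sample variances and covariances s[i,j] = (1/(n-1)) · Σ_k (x_{k,i} - mean_i) · (x_{k,j} - mean_j), with n-1 = 5:
  s[U,U] = ((1.6667)·(1.6667) + (-0.3333)·(-0.3333) + (0.6667)·(0.6667) + (-1.3333)·(-1.3333) + (-2.3333)·(-2.3333) + (1.6667)·(1.6667)) / 5 = 13.3333/5 = 2.6667
  s[U,V] = ((1.6667)·(-0.1667) + (-0.3333)·(-3.1667) + (0.6667)·(2.8333) + (-1.3333)·(1.8333) + (-2.3333)·(-1.1667) + (1.6667)·(-0.1667)) / 5 = 2.6667/5 = 0.5333
  s[V,V] = ((-0.1667)·(-0.1667) + (-3.1667)·(-3.1667) + (2.8333)·(2.8333) + (1.8333)·(1.8333) + (-1.1667)·(-1.1667) + (-0.1667)·(-0.1667)) / 5 = 22.8333/5 = 4.5667
  Sample standard deviations s_i = √(s[i,i]):
  s(U) = √(2.6667) = 1.633
  s(V) = √(4.5667) = 2.137

Step 3 — r_{ij} = s_{ij} / (s_i · s_j):
  r[U,U] = 1 (diagonal).
  r[U,V] = 0.5333 / (1.633 · 2.137) = 0.5333 / 3.4897 = 0.1528
  r[V,V] = 1 (diagonal).

R is symmetric with unit diagonal. Assembling:

R = [[1, 0.1528],
 [0.1528, 1]]


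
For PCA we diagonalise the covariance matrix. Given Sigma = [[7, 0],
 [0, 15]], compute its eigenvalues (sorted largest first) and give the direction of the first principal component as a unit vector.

Step 1 — characteristic polynomial of 2×2 Sigma:
  det(Sigma - λI) = λ² - trace · λ + det = 0.
  trace = 7 + 15 = 22, det = 7·15 - (0)² = 105.
Step 2 — discriminant:
  Δ = trace² - 4·det = 484 - 420 = 64.
Step 3 — eigenvalues:
  λ = (trace ± √Δ)/2 = (22 ± 8)/2,
  λ_1 = 15,  λ_2 = 7.

Step 4 — unit eigenvector for λ_1: Sigma is diagonal, so its eigenvectors are the coordinate axes. λ_1 = 15 is the diagonal entry on the second coordinate axis, hence
  v_1 = (0, 1) (||v_1|| = 1).

λ_1 = 15,  λ_2 = 7;  v_1 ≈ (0, 1)


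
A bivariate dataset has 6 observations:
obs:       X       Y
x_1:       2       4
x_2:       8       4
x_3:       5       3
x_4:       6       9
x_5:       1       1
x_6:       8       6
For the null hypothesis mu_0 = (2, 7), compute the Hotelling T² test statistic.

Step 1 — sample mean vector:
  mean(X) = (2 + 8 + 5 + 6 + 1 + 8) / 6 = 30/6 = 5
  mean(Y) = (4 + 4 + 3 + 9 + 1 + 6) / 6 = 27/6 = 4.5
  x̄ = (5, 4.5),  deviation x̄ - mu_0 = (5, 4.5) - (2, 7) = (3, -2.5).

Step 2 — sample covariance matrix, S[i,j] = (1/(n-1)) · Σ_k (x_{k,i} - mean_i) · (x_{k,j} - mean_j), divisor n-1 = 5:
  S[X,X] = ((-3)·(-3) + (3)·(3) + (0)·(0) + (1)·(1) + (-4)·(-4) + (3)·(3)) / 5 = 44/5 = 8.8
  S[X,Y] = ((-3)·(-0.5) + (3)·(-0.5) + (0)·(-1.5) + (1)·(4.5) + (-4)·(-3.5) + (3)·(1.5)) / 5 = 23/5 = 4.6
  S[Y,Y] = ((-0.5)·(-0.5) + (-0.5)·(-0.5) + (-1.5)·(-1.5) + (4.5)·(4.5) + (-3.5)·(-3.5) + (1.5)·(1.5)) / 5 = 37.5/5 = 7.5
  S = [[8.8, 4.6],
 [4.6, 7.5]].

Step 3 — invert S. det(S) = 8.8·7.5 - (4.6)² = 44.84.
  S^{-1} = (1/det) · [[d, -b], [-b, a]] = [[0.1673, -0.1026],
 [-0.1026, 0.1963]].

Step 4 — quadratic form (x̄ - mu_0)^T · S^{-1} · (x̄ - mu_0):
  S^{-1} · (x̄ - mu_0) = (0.7583, -0.7984),
  (x̄ - mu_0)^T · [...] = (3)·(0.7583) + (-2.5)·(-0.7984) = 4.2707.

Step 5 — scale by n: T² = 6 · 4.2707 = 25.6244.

T² ≈ 25.6244


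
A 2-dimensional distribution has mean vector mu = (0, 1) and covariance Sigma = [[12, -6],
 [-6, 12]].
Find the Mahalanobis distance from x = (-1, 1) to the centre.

Step 1 — centre the observation: (x - mu) = (-1, 0).

Step 2 — invert Sigma. det(Sigma) = 12·12 - (-6)² = 108.
  Sigma^{-1} = (1/det) · [[d, -b], [-b, a]] = [[0.1111, 0.0556],
 [0.0556, 0.1111]].

Step 3 — form the quadratic (x - mu)^T · Sigma^{-1} · (x - mu):
  Sigma^{-1} · (x - mu) = (-0.1111, -0.0556).
  (x - mu)^T · [Sigma^{-1} · (x - mu)] = (-1)·(-0.1111) + (0)·(-0.0556) = 0.1111.

Step 4 — take square root: d = √(0.1111) ≈ 0.3333.

d(x, mu) = √(0.1111) ≈ 0.3333


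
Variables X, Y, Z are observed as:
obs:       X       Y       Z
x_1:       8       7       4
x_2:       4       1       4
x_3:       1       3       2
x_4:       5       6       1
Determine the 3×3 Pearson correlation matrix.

Step 1 — column means:
  mean(X) = (8 + 4 + 1 + 5) / 4 = 18/4 = 4.5
  mean(Y) = (7 + 1 + 3 + 6) / 4 = 17/4 = 4.25
  mean(Z) = (4 + 4 + 2 + 1) / 4 = 11/4 = 2.75

Step 2 — sample variances and covariances s[i,j] = (1/(n-1)) · Σ_k (x_{k,i} - mean_i) · (x_{k,j} - mean_j), with n-1 = 3:
  s[X,X] = ((3.5)·(3.5) + (-0.5)·(-0.5) + (-3.5)·(-3.5) + (0.5)·(0.5)) / 3 = 25/3 = 8.3333
  s[X,Y] = ((3.5)·(2.75) + (-0.5)·(-3.25) + (-3.5)·(-1.25) + (0.5)·(1.75)) / 3 = 16.5/3 = 5.5
  s[X,Z] = ((3.5)·(1.25) + (-0.5)·(1.25) + (-3.5)·(-0.75) + (0.5)·(-1.75)) / 3 = 5.5/3 = 1.8333
  s[Y,Y] = ((2.75)·(2.75) + (-3.25)·(-3.25) + (-1.25)·(-1.25) + (1.75)·(1.75)) / 3 = 22.75/3 = 7.5833
  s[Y,Z] = ((2.75)·(1.25) + (-3.25)·(1.25) + (-1.25)·(-0.75) + (1.75)·(-1.75)) / 3 = -2.75/3 = -0.9167
  s[Z,Z] = ((1.25)·(1.25) + (1.25)·(1.25) + (-0.75)·(-0.75) + (-1.75)·(-1.75)) / 3 = 6.75/3 = 2.25
  Sample standard deviations s_i = √(s[i,i]):
  s(X) = √(8.3333) = 2.8868
  s(Y) = √(7.5833) = 2.7538
  s(Z) = √(2.25) = 1.5

Step 3 — r_{ij} = s_{ij} / (s_i · s_j):
  r[X,X] = 1 (diagonal).
  r[X,Y] = 5.5 / (2.8868 · 2.7538) = 5.5 / 7.9495 = 0.6919
  r[X,Z] = 1.8333 / (2.8868 · 1.5) = 1.8333 / 4.3301 = 0.4234
  r[Y,Y] = 1 (diagonal).
  r[Y,Z] = -0.9167 / (2.7538 · 1.5) = -0.9167 / 4.1307 = -0.2219
  r[Z,Z] = 1 (diagonal).

R is symmetric with unit diagonal. Assembling:

R = [[1, 0.6919, 0.4234],
 [0.6919, 1, -0.2219],
 [0.4234, -0.2219, 1]]


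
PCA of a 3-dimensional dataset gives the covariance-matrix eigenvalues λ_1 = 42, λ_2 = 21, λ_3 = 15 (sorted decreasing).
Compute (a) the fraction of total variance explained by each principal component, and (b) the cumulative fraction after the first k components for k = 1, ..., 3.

Step 1 — total variance = trace(Sigma) = Σ λ_i = 42 + 21 + 15 = 78.

Step 2 — fraction explained by component i = λ_i / Σ λ:
  PC1: 42/78 = 0.5385
  PC2: 21/78 = 0.2692
  PC3: 15/78 = 0.1923

Step 3 — cumulative fraction after k components = (λ_1 + ... + λ_k) / Σ λ:
  k = 1: 42/78 = 0.5385
  k = 2: (42 + 21)/78 = 63/78 = 0.8077
  k = 3: (42 + 21 + 15)/78 = 78/78 = 1

Summary (fraction, with percent):

explained: PC1 0.5385 (53.85%), PC2 0.2692 (26.92%), PC3 0.1923 (19.23%);  cumulative: 0.5385, 0.8077, 1


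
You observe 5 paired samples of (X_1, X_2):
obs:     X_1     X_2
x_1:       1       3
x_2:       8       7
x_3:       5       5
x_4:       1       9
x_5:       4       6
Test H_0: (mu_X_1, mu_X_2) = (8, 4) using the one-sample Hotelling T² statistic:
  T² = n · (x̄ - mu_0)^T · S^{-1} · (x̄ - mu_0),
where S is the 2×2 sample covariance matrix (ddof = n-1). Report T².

Step 1 — sample mean vector:
  mean(X_1) = (1 + 8 + 5 + 1 + 4) / 5 = 19/5 = 3.8
  mean(X_2) = (3 + 7 + 5 + 9 + 6) / 5 = 30/5 = 6
  x̄ = (3.8, 6),  deviation x̄ - mu_0 = (3.8, 6) - (8, 4) = (-4.2, 2).

Step 2 — sample covariance matrix, S[i,j] = (1/(n-1)) · Σ_k (x_{k,i} - mean_i) · (x_{k,j} - mean_j), divisor n-1 = 4:
  S[X_1,X_1] = ((-2.8)·(-2.8) + (4.2)·(4.2) + (1.2)·(1.2) + (-2.8)·(-2.8) + (0.2)·(0.2)) / 4 = 34.8/4 = 8.7
  S[X_1,X_2] = ((-2.8)·(-3) + (4.2)·(1) + (1.2)·(-1) + (-2.8)·(3) + (0.2)·(0)) / 4 = 3/4 = 0.75
  S[X_2,X_2] = ((-3)·(-3) + (1)·(1) + (-1)·(-1) + (3)·(3) + (0)·(0)) / 4 = 20/4 = 5
  S = [[8.7, 0.75],
 [0.75, 5]].

Step 3 — invert S. det(S) = 8.7·5 - (0.75)² = 42.9375.
  S^{-1} = (1/det) · [[d, -b], [-b, a]] = [[0.1164, -0.0175],
 [-0.0175, 0.2026]].

Step 4 — quadratic form (x̄ - mu_0)^T · S^{-1} · (x̄ - mu_0):
  S^{-1} · (x̄ - mu_0) = (-0.524, 0.4786),
  (x̄ - mu_0)^T · [...] = (-4.2)·(-0.524) + (2)·(0.4786) = 3.1581.

Step 5 — scale by n: T² = 5 · 3.1581 = 15.7904.

T² ≈ 15.7904


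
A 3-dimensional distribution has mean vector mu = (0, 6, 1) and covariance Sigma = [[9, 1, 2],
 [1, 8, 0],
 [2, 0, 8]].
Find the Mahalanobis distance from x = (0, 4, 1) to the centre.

Step 1 — centre the observation: (x - mu) = (0, -2, 0).

Step 2 — invert Sigma (cofactor / det for 3×3, or solve directly):
  Sigma^{-1} = [[0.1194, -0.0149, -0.0299],
 [-0.0149, 0.1269, 0.0037],
 [-0.0299, 0.0037, 0.1325]].

Step 3 — form the quadratic (x - mu)^T · Sigma^{-1} · (x - mu):
  Sigma^{-1} · (x - mu) = (0.0299, -0.2537, -0.0075).
  (x - mu)^T · [Sigma^{-1} · (x - mu)] = (0)·(0.0299) + (-2)·(-0.2537) + (0)·(-0.0075) = 0.5075.

Step 4 — take square root: d = √(0.5075) ≈ 0.7124.

d(x, mu) = √(0.5075) ≈ 0.7124


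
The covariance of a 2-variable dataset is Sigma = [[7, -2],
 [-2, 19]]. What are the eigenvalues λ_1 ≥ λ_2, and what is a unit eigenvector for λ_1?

Step 1 — characteristic polynomial of 2×2 Sigma:
  det(Sigma - λI) = λ² - trace · λ + det = 0.
  trace = 7 + 19 = 26, det = 7·19 - (-2)² = 129.
Step 2 — discriminant:
  Δ = trace² - 4·det = 676 - 516 = 160.
Step 3 — eigenvalues:
  λ = (trace ± √Δ)/2 = (26 ± 12.6491)/2,
  λ_1 = 19.3246,  λ_2 = 6.6754.

Step 4 — unit eigenvector for λ_1: solve (Sigma - λ_1 I)v = 0. First row:
  (7 - 19.3246)·v_x + (-2)·v_y = 0, i.e. (-12.3246)·v_x + (-2)·v_y = 0,
  so v ∝ (b, λ_1 - a) = (-2, 12.3246); multiply by -1 so the first entry is positive: u = (2, -12.3246).
  ||u|| = √((2)² + (-12.3246)²) = √(155.8947) ≈ 12.4858,
  v_1 = u/||u|| ≈ (0.1602, -0.9871) (||v_1|| = 1).

λ_1 = 19.3246,  λ_2 = 6.6754;  v_1 ≈ (0.1602, -0.9871)


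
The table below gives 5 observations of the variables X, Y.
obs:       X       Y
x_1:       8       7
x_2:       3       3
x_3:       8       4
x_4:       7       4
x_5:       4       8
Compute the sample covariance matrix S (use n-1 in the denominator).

Step 1 — column means:
  mean(X) = (8 + 3 + 8 + 7 + 4) / 5 = 30/5 = 6
  mean(Y) = (7 + 3 + 4 + 4 + 8) / 5 = 26/5 = 5.2

Step 2 — sample covariance S[i,j] = (1/(n-1)) · Σ_k (x_{k,i} - mean_i) · (x_{k,j} - mean_j), with n-1 = 4.
  S[X,X] = ((2)·(2) + (-3)·(-3) + (2)·(2) + (1)·(1) + (-2)·(-2)) / 4 = 22/4 = 5.5
  S[X,Y] = ((2)·(1.8) + (-3)·(-2.2) + (2)·(-1.2) + (1)·(-1.2) + (-2)·(2.8)) / 4 = 1/4 = 0.25
  S[Y,Y] = ((1.8)·(1.8) + (-2.2)·(-2.2) + (-1.2)·(-1.2) + (-1.2)·(-1.2) + (2.8)·(2.8)) / 4 = 18.8/4 = 4.7

S is symmetric (S[j,i] = S[i,j]). Assembling:

S = [[5.5, 0.25],
 [0.25, 4.7]]


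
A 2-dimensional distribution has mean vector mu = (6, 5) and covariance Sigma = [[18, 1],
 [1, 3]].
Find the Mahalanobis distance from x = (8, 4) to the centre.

Step 1 — centre the observation: (x - mu) = (2, -1).

Step 2 — invert Sigma. det(Sigma) = 18·3 - (1)² = 53.
  Sigma^{-1} = (1/det) · [[d, -b], [-b, a]] = [[0.0566, -0.0189],
 [-0.0189, 0.3396]].

Step 3 — form the quadratic (x - mu)^T · Sigma^{-1} · (x - mu):
  Sigma^{-1} · (x - mu) = (0.1321, -0.3774).
  (x - mu)^T · [Sigma^{-1} · (x - mu)] = (2)·(0.1321) + (-1)·(-0.3774) = 0.6415.

Step 4 — take square root: d = √(0.6415) ≈ 0.8009.

d(x, mu) = √(0.6415) ≈ 0.8009


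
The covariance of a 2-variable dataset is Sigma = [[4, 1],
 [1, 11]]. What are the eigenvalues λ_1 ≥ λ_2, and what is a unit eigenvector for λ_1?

Step 1 — characteristic polynomial of 2×2 Sigma:
  det(Sigma - λI) = λ² - trace · λ + det = 0.
  trace = 4 + 11 = 15, det = 4·11 - (1)² = 43.
Step 2 — discriminant:
  Δ = trace² - 4·det = 225 - 172 = 53.
Step 3 — eigenvalues:
  λ = (trace ± √Δ)/2 = (15 ± 7.2801)/2,
  λ_1 = 11.1401,  λ_2 = 3.8599.

Step 4 — unit eigenvector for λ_1: solve (Sigma - λ_1 I)v = 0. First row:
  (4 - 11.1401)·v_x + (1)·v_y = 0, i.e. (-7.1401)·v_x + (1)·v_y = 0,
  so v ∝ (b, λ_1 - a) = (1, 7.1401) = u.
  ||u|| = √((1)² + (7.1401)²) = √(51.9804) ≈ 7.2097,
  v_1 = u/||u|| ≈ (0.1387, 0.9903) (||v_1|| = 1).

λ_1 = 11.1401,  λ_2 = 3.8599;  v_1 ≈ (0.1387, 0.9903)


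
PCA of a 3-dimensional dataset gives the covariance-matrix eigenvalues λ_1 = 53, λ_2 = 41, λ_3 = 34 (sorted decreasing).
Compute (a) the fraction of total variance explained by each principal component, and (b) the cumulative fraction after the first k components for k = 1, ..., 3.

Step 1 — total variance = trace(Sigma) = Σ λ_i = 53 + 41 + 34 = 128.

Step 2 — fraction explained by component i = λ_i / Σ λ:
  PC1: 53/128 = 0.4141
  PC2: 41/128 = 0.3203
  PC3: 34/128 = 0.2656

Step 3 — cumulative fraction after k components = (λ_1 + ... + λ_k) / Σ λ:
  k = 1: 53/128 = 0.4141
  k = 2: (53 + 41)/128 = 94/128 = 0.7344
  k = 3: (53 + 41 + 34)/128 = 128/128 = 1

Summary (fraction, with percent):

explained: PC1 0.4141 (41.41%), PC2 0.3203 (32.03%), PC3 0.2656 (26.56%);  cumulative: 0.4141, 0.7344, 1


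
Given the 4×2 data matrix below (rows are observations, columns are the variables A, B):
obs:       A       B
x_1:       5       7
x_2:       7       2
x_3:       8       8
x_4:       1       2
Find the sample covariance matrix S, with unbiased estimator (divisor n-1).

Step 1 — column means:
  mean(A) = (5 + 7 + 8 + 1) / 4 = 21/4 = 5.25
  mean(B) = (7 + 2 + 8 + 2) / 4 = 19/4 = 4.75

Step 2 — sample covariance S[i,j] = (1/(n-1)) · Σ_k (x_{k,i} - mean_i) · (x_{k,j} - mean_j), with n-1 = 3.
  S[A,A] = ((-0.25)·(-0.25) + (1.75)·(1.75) + (2.75)·(2.75) + (-4.25)·(-4.25)) / 3 = 28.75/3 = 9.5833
  S[A,B] = ((-0.25)·(2.25) + (1.75)·(-2.75) + (2.75)·(3.25) + (-4.25)·(-2.75)) / 3 = 15.25/3 = 5.0833
  S[B,B] = ((2.25)·(2.25) + (-2.75)·(-2.75) + (3.25)·(3.25) + (-2.75)·(-2.75)) / 3 = 30.75/3 = 10.25

S is symmetric (S[j,i] = S[i,j]). Assembling:

S = [[9.5833, 5.0833],
 [5.0833, 10.25]]


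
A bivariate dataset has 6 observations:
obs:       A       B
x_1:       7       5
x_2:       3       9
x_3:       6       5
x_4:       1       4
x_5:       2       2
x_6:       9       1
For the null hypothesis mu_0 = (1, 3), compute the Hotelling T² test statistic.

Step 1 — sample mean vector:
  mean(A) = (7 + 3 + 6 + 1 + 2 + 9) / 6 = 28/6 = 4.6667
  mean(B) = (5 + 9 + 5 + 4 + 2 + 1) / 6 = 26/6 = 4.3333
  x̄ = (4.6667, 4.3333),  deviation x̄ - mu_0 = (4.6667, 4.3333) - (1, 3) = (3.6667, 1.3333).

Step 2 — sample covariance matrix, S[i,j] = (1/(n-1)) · Σ_k (x_{k,i} - mean_i) · (x_{k,j} - mean_j), divisor n-1 = 5:
  S[A,A] = ((2.3333)·(2.3333) + (-1.6667)·(-1.6667) + (1.3333)·(1.3333) + (-3.6667)·(-3.6667) + (-2.6667)·(-2.6667) + (4.3333)·(4.3333)) / 5 = 49.3333/5 = 9.8667
  S[A,B] = ((2.3333)·(0.6667) + (-1.6667)·(4.6667) + (1.3333)·(0.6667) + (-3.6667)·(-0.3333) + (-2.6667)·(-2.3333) + (4.3333)·(-3.3333)) / 5 = -12.3333/5 = -2.4667
  S[B,B] = ((0.6667)·(0.6667) + (4.6667)·(4.6667) + (0.6667)·(0.6667) + (-0.3333)·(-0.3333) + (-2.3333)·(-2.3333) + (-3.3333)·(-3.3333)) / 5 = 39.3333/5 = 7.8667
  S = [[9.8667, -2.4667],
 [-2.4667, 7.8667]].

Step 3 — invert S. det(S) = 9.8667·7.8667 - (-2.4667)² = 71.5333.
  S^{-1} = (1/det) · [[d, -b], [-b, a]] = [[0.11, 0.0345],
 [0.0345, 0.1379]].

Step 4 — quadratic form (x̄ - mu_0)^T · S^{-1} · (x̄ - mu_0):
  S^{-1} · (x̄ - mu_0) = (0.4492, 0.3103),
  (x̄ - mu_0)^T · [...] = (3.6667)·(0.4492) + (1.3333)·(0.3103) = 2.0609.

Step 5 — scale by n: T² = 6 · 2.0609 = 12.3653.

T² ≈ 12.3653


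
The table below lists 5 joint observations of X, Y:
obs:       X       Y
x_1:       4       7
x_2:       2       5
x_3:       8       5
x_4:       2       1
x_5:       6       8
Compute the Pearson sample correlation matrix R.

Step 1 — column means:
  mean(X) = (4 + 2 + 8 + 2 + 6) / 5 = 22/5 = 4.4
  mean(Y) = (7 + 5 + 5 + 1 + 8) / 5 = 26/5 = 5.2

Step 2 — sample variances and covariances s[i,j] = (1/(n-1)) · Σ_k (x_{k,i} - mean_i) · (x_{k,j} - mean_j), with n-1 = 4:
  s[X,X] = ((-0.4)·(-0.4) + (-2.4)·(-2.4) + (3.6)·(3.6) + (-2.4)·(-2.4) + (1.6)·(1.6)) / 4 = 27.2/4 = 6.8
  s[X,Y] = ((-0.4)·(1.8) + (-2.4)·(-0.2) + (3.6)·(-0.2) + (-2.4)·(-4.2) + (1.6)·(2.8)) / 4 = 13.6/4 = 3.4
  s[Y,Y] = ((1.8)·(1.8) + (-0.2)·(-0.2) + (-0.2)·(-0.2) + (-4.2)·(-4.2) + (2.8)·(2.8)) / 4 = 28.8/4 = 7.2
  Sample standard deviations s_i = √(s[i,i]):
  s(X) = √(6.8) = 2.6077
  s(Y) = √(7.2) = 2.6833

Step 3 — r_{ij} = s_{ij} / (s_i · s_j):
  r[X,X] = 1 (diagonal).
  r[X,Y] = 3.4 / (2.6077 · 2.6833) = 3.4 / 6.9971 = 0.4859
  r[Y,Y] = 1 (diagonal).

R is symmetric with unit diagonal. Assembling:

R = [[1, 0.4859],
 [0.4859, 1]]


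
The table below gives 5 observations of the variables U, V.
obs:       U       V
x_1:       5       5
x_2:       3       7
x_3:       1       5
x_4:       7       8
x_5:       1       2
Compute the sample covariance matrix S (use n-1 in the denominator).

Step 1 — column means:
  mean(U) = (5 + 3 + 1 + 7 + 1) / 5 = 17/5 = 3.4
  mean(V) = (5 + 7 + 5 + 8 + 2) / 5 = 27/5 = 5.4

Step 2 — sample covariance S[i,j] = (1/(n-1)) · Σ_k (x_{k,i} - mean_i) · (x_{k,j} - mean_j), with n-1 = 4.
  S[U,U] = ((1.6)·(1.6) + (-0.4)·(-0.4) + (-2.4)·(-2.4) + (3.6)·(3.6) + (-2.4)·(-2.4)) / 4 = 27.2/4 = 6.8
  S[U,V] = ((1.6)·(-0.4) + (-0.4)·(1.6) + (-2.4)·(-0.4) + (3.6)·(2.6) + (-2.4)·(-3.4)) / 4 = 17.2/4 = 4.3
  S[V,V] = ((-0.4)·(-0.4) + (1.6)·(1.6) + (-0.4)·(-0.4) + (2.6)·(2.6) + (-3.4)·(-3.4)) / 4 = 21.2/4 = 5.3

S is symmetric (S[j,i] = S[i,j]). Assembling:

S = [[6.8, 4.3],
 [4.3, 5.3]]


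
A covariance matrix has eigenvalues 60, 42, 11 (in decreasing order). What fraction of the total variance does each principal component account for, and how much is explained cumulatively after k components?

Step 1 — total variance = trace(Sigma) = Σ λ_i = 60 + 42 + 11 = 113.

Step 2 — fraction explained by component i = λ_i / Σ λ:
  PC1: 60/113 = 0.531
  PC2: 42/113 = 0.3717
  PC3: 11/113 = 0.0973

Step 3 — cumulative fraction after k components = (λ_1 + ... + λ_k) / Σ λ:
  k = 1: 60/113 = 0.531
  k = 2: (60 + 42)/113 = 102/113 = 0.9027
  k = 3: (60 + 42 + 11)/113 = 113/113 = 1

Summary (fraction, with percent):

explained: PC1 0.531 (53.1%), PC2 0.3717 (37.17%), PC3 0.0973 (9.73%);  cumulative: 0.531, 0.9027, 1


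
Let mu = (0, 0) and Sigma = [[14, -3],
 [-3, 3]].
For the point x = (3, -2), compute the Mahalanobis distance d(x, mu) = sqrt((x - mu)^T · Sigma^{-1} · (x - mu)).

Step 1 — centre the observation: (x - mu) = (3, -2).

Step 2 — invert Sigma. det(Sigma) = 14·3 - (-3)² = 33.
  Sigma^{-1} = (1/det) · [[d, -b], [-b, a]] = [[0.0909, 0.0909],
 [0.0909, 0.4242]].

Step 3 — form the quadratic (x - mu)^T · Sigma^{-1} · (x - mu):
  Sigma^{-1} · (x - mu) = (0.0909, -0.5758).
  (x - mu)^T · [Sigma^{-1} · (x - mu)] = (3)·(0.0909) + (-2)·(-0.5758) = 1.4242.

Step 4 — take square root: d = √(1.4242) ≈ 1.1934.

d(x, mu) = √(1.4242) ≈ 1.1934


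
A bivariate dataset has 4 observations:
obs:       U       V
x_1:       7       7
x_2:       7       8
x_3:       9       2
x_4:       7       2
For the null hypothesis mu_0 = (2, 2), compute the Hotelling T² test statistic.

Step 1 — sample mean vector:
  mean(U) = (7 + 7 + 9 + 7) / 4 = 30/4 = 7.5
  mean(V) = (7 + 8 + 2 + 2) / 4 = 19/4 = 4.75
  x̄ = (7.5, 4.75),  deviation x̄ - mu_0 = (7.5, 4.75) - (2, 2) = (5.5, 2.75).

Step 2 — sample covariance matrix, S[i,j] = (1/(n-1)) · Σ_k (x_{k,i} - mean_i) · (x_{k,j} - mean_j), divisor n-1 = 3:
  S[U,U] = ((-0.5)·(-0.5) + (-0.5)·(-0.5) + (1.5)·(1.5) + (-0.5)·(-0.5)) / 3 = 3/3 = 1
  S[U,V] = ((-0.5)·(2.25) + (-0.5)·(3.25) + (1.5)·(-2.75) + (-0.5)·(-2.75)) / 3 = -5.5/3 = -1.8333
  S[V,V] = ((2.25)·(2.25) + (3.25)·(3.25) + (-2.75)·(-2.75) + (-2.75)·(-2.75)) / 3 = 30.75/3 = 10.25
  S = [[1, -1.8333],
 [-1.8333, 10.25]].

Step 3 — invert S. det(S) = 1·10.25 - (-1.8333)² = 6.8889.
  S^{-1} = (1/det) · [[d, -b], [-b, a]] = [[1.4879, 0.2661],
 [0.2661, 0.1452]].

Step 4 — quadratic form (x̄ - mu_0)^T · S^{-1} · (x̄ - mu_0):
  S^{-1} · (x̄ - mu_0) = (8.9153, 1.8629),
  (x̄ - mu_0)^T · [...] = (5.5)·(8.9153) + (2.75)·(1.8629) = 54.1573.

Step 5 — scale by n: T² = 4 · 54.1573 = 216.629.

T² ≈ 216.629


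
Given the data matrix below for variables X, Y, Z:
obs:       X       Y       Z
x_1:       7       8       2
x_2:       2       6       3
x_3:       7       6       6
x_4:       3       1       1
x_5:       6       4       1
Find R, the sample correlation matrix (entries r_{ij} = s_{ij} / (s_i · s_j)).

Step 1 — column means:
  mean(X) = (7 + 2 + 7 + 3 + 6) / 5 = 25/5 = 5
  mean(Y) = (8 + 6 + 6 + 1 + 4) / 5 = 25/5 = 5
  mean(Z) = (2 + 3 + 6 + 1 + 1) / 5 = 13/5 = 2.6

Step 2 — sample variances and covariances s[i,j] = (1/(n-1)) · Σ_k (x_{k,i} - mean_i) · (x_{k,j} - mean_j), with n-1 = 4:
  s[X,X] = ((2)·(2) + (-3)·(-3) + (2)·(2) + (-2)·(-2) + (1)·(1)) / 4 = 22/4 = 5.5
  s[X,Y] = ((2)·(3) + (-3)·(1) + (2)·(1) + (-2)·(-4) + (1)·(-1)) / 4 = 12/4 = 3
  s[X,Z] = ((2)·(-0.6) + (-3)·(0.4) + (2)·(3.4) + (-2)·(-1.6) + (1)·(-1.6)) / 4 = 6/4 = 1.5
  s[Y,Y] = ((3)·(3) + (1)·(1) + (1)·(1) + (-4)·(-4) + (-1)·(-1)) / 4 = 28/4 = 7
  s[Y,Z] = ((3)·(-0.6) + (1)·(0.4) + (1)·(3.4) + (-4)·(-1.6) + (-1)·(-1.6)) / 4 = 10/4 = 2.5
  s[Z,Z] = ((-0.6)·(-0.6) + (0.4)·(0.4) + (3.4)·(3.4) + (-1.6)·(-1.6) + (-1.6)·(-1.6)) / 4 = 17.2/4 = 4.3
  Sample standard deviations s_i = √(s[i,i]):
  s(X) = √(5.5) = 2.3452
  s(Y) = √(7) = 2.6458
  s(Z) = √(4.3) = 2.0736

Step 3 — r_{ij} = s_{ij} / (s_i · s_j):
  r[X,X] = 1 (diagonal).
  r[X,Y] = 3 / (2.3452 · 2.6458) = 3 / 6.2048 = 0.4835
  r[X,Z] = 1.5 / (2.3452 · 2.0736) = 1.5 / 4.8631 = 0.3084
  r[Y,Y] = 1 (diagonal).
  r[Y,Z] = 2.5 / (2.6458 · 2.0736) = 2.5 / 5.4863 = 0.4557
  r[Z,Z] = 1 (diagonal).

R is symmetric with unit diagonal. Assembling:

R = [[1, 0.4835, 0.3084],
 [0.4835, 1, 0.4557],
 [0.3084, 0.4557, 1]]


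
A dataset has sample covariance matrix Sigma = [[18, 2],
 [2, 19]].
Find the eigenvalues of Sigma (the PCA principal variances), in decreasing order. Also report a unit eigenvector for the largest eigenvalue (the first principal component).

Step 1 — characteristic polynomial of 2×2 Sigma:
  det(Sigma - λI) = λ² - trace · λ + det = 0.
  trace = 18 + 19 = 37, det = 18·19 - (2)² = 338.
Step 2 — discriminant:
  Δ = trace² - 4·det = 1369 - 1352 = 17.
Step 3 — eigenvalues:
  λ = (trace ± √Δ)/2 = (37 ± 4.1231)/2,
  λ_1 = 20.5616,  λ_2 = 16.4384.

Step 4 — unit eigenvector for λ_1: solve (Sigma - λ_1 I)v = 0. First row:
  (18 - 20.5616)·v_x + (2)·v_y = 0, i.e. (-2.5616)·v_x + (2)·v_y = 0,
  so v ∝ (b, λ_1 - a) = (2, 2.5616) = u.
  ||u|| = √((2)² + (2.5616)²) = √(10.5616) ≈ 3.2499,
  v_1 = u/||u|| ≈ (0.6154, 0.7882) (||v_1|| = 1).

λ_1 = 20.5616,  λ_2 = 16.4384;  v_1 ≈ (0.6154, 0.7882)


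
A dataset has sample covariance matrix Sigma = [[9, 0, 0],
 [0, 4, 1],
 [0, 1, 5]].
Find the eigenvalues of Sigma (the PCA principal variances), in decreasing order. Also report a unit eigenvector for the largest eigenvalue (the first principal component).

Step 1 — characteristic polynomial p(λ) = det(λI - Sigma) = λ³ - tr·λ² + c_1·λ - det, where tr = trace, c_1 = sum of the principal 2×2 minors, det = det(Sigma):
  tr = 9 + 4 + 5 = 18,
  c_1 = (9·4 - (0)²) + (9·5 - (0)²) + (4·5 - (1)²) = 36 + 45 + 19 = 100,
  det = 9·(4·5 - (1)²) - (0)·((0)·5 - (1)·(0)) + (0)·((0)·(1) - 4·(0)) = 9·(19) - (0)·(0) + (0)·(0) = 171.
  So p(λ) = λ³ - 18λ² + 100λ - 171.
Step 2 — look for an integer root (rational root theorem: any rational root is an integer divisor of 171). Testing λ = 9:
  p(9) = 729 - 1458 + 900 - 171 = 0  ✓
  Dividing out (λ - 9): p(λ) = (λ - 9)(λ² - 9λ + 19).
Step 3 — remaining eigenvalues from the quadratic λ² - 9λ + 19 = 0:
  Δ = 9² - 4·19 = 81 - 76 = 5,  λ = (9 ± √5)/2 = (9 ± 2.2361)/2 ≈ 5.618 or 3.382.
  Sorted: λ_1 = 9,  λ_2 = 5.618,  λ_3 = 3.382  (check: sum = 18 = tr ✓).

Step 4 — unit eigenvector for λ_1 = 9: v spans the null space of (Sigma - λ_1 I), whose rows are
  r_1 = (0, 0, 0),  r_2 = (0, -5, 1),  r_3 = (0, 1, -4).
  v is orthogonal to every row, so take v ∝ r_2 × r_3 = ((-5)·(-4) - (1)·(1), (1)·(0) - (0)·(-4), (0)·(1) - (-5)·(0)) = (19, 0, 0).
  Rescale (divide by 19): u = (1, 0, 0).
  ||u|| = √((1)² + (0)² + (0)²) = √(1) = 1,  v_1 = u/||u|| ≈ (1, 0, 0) (||v_1|| = 1).

λ_1 = 9,  λ_2 = 5.618,  λ_3 = 3.382;  v_1 ≈ (1, 0, 0)


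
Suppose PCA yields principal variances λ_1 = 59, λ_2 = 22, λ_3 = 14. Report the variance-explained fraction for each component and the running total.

Step 1 — total variance = trace(Sigma) = Σ λ_i = 59 + 22 + 14 = 95.

Step 2 — fraction explained by component i = λ_i / Σ λ:
  PC1: 59/95 = 0.6211
  PC2: 22/95 = 0.2316
  PC3: 14/95 = 0.1474

Step 3 — cumulative fraction after k components = (λ_1 + ... + λ_k) / Σ λ:
  k = 1: 59/95 = 0.6211
  k = 2: (59 + 22)/95 = 81/95 = 0.8526
  k = 3: (59 + 22 + 14)/95 = 95/95 = 1

Summary (fraction, with percent):

explained: PC1 0.6211 (62.11%), PC2 0.2316 (23.16%), PC3 0.1474 (14.74%);  cumulative: 0.6211, 0.8526, 1


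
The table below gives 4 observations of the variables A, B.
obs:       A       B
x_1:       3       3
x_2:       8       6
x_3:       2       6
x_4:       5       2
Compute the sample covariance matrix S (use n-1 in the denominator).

Step 1 — column means:
  mean(A) = (3 + 8 + 2 + 5) / 4 = 18/4 = 4.5
  mean(B) = (3 + 6 + 6 + 2) / 4 = 17/4 = 4.25

Step 2 — sample covariance S[i,j] = (1/(n-1)) · Σ_k (x_{k,i} - mean_i) · (x_{k,j} - mean_j), with n-1 = 3.
  S[A,A] = ((-1.5)·(-1.5) + (3.5)·(3.5) + (-2.5)·(-2.5) + (0.5)·(0.5)) / 3 = 21/3 = 7
  S[A,B] = ((-1.5)·(-1.25) + (3.5)·(1.75) + (-2.5)·(1.75) + (0.5)·(-2.25)) / 3 = 2.5/3 = 0.8333
  S[B,B] = ((-1.25)·(-1.25) + (1.75)·(1.75) + (1.75)·(1.75) + (-2.25)·(-2.25)) / 3 = 12.75/3 = 4.25

S is symmetric (S[j,i] = S[i,j]). Assembling:

S = [[7, 0.8333],
 [0.8333, 4.25]]


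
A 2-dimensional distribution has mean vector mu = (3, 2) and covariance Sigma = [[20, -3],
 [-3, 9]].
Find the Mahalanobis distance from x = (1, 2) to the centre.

Step 1 — centre the observation: (x - mu) = (-2, 0).

Step 2 — invert Sigma. det(Sigma) = 20·9 - (-3)² = 171.
  Sigma^{-1} = (1/det) · [[d, -b], [-b, a]] = [[0.0526, 0.0175],
 [0.0175, 0.117]].

Step 3 — form the quadratic (x - mu)^T · Sigma^{-1} · (x - mu):
  Sigma^{-1} · (x - mu) = (-0.1053, -0.0351).
  (x - mu)^T · [Sigma^{-1} · (x - mu)] = (-2)·(-0.1053) + (0)·(-0.0351) = 0.2105.

Step 4 — take square root: d = √(0.2105) ≈ 0.4588.

d(x, mu) = √(0.2105) ≈ 0.4588


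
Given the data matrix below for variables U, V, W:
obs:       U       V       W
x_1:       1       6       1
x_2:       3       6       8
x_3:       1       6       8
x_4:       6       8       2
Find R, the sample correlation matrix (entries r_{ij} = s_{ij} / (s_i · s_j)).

Step 1 — column means:
  mean(U) = (1 + 3 + 1 + 6) / 4 = 11/4 = 2.75
  mean(V) = (6 + 6 + 6 + 8) / 4 = 26/4 = 6.5
  mean(W) = (1 + 8 + 8 + 2) / 4 = 19/4 = 4.75

Step 2 — sample variances and covariances s[i,j] = (1/(n-1)) · Σ_k (x_{k,i} - mean_i) · (x_{k,j} - mean_j), with n-1 = 3:
  s[U,U] = ((-1.75)·(-1.75) + (0.25)·(0.25) + (-1.75)·(-1.75) + (3.25)·(3.25)) / 3 = 16.75/3 = 5.5833
  s[U,V] = ((-1.75)·(-0.5) + (0.25)·(-0.5) + (-1.75)·(-0.5) + (3.25)·(1.5)) / 3 = 6.5/3 = 2.1667
  s[U,W] = ((-1.75)·(-3.75) + (0.25)·(3.25) + (-1.75)·(3.25) + (3.25)·(-2.75)) / 3 = -7.25/3 = -2.4167
  s[V,V] = ((-0.5)·(-0.5) + (-0.5)·(-0.5) + (-0.5)·(-0.5) + (1.5)·(1.5)) / 3 = 3/3 = 1
  s[V,W] = ((-0.5)·(-3.75) + (-0.5)·(3.25) + (-0.5)·(3.25) + (1.5)·(-2.75)) / 3 = -5.5/3 = -1.8333
  s[W,W] = ((-3.75)·(-3.75) + (3.25)·(3.25) + (3.25)·(3.25) + (-2.75)·(-2.75)) / 3 = 42.75/3 = 14.25
  Sample standard deviations s_i = √(s[i,i]):
  s(U) = √(5.5833) = 2.3629
  s(V) = √(1) = 1
  s(W) = √(14.25) = 3.7749

Step 3 — r_{ij} = s_{ij} / (s_i · s_j):
  r[U,U] = 1 (diagonal).
  r[U,V] = 2.1667 / (2.3629 · 1) = 2.1667 / 2.3629 = 0.9169
  r[U,W] = -2.4167 / (2.3629 · 3.7749) = -2.4167 / 8.9198 = -0.2709
  r[V,V] = 1 (diagonal).
  r[V,W] = -1.8333 / (1 · 3.7749) = -1.8333 / 3.7749 = -0.4857
  r[W,W] = 1 (diagonal).

R is symmetric with unit diagonal. Assembling:

R = [[1, 0.9169, -0.2709],
 [0.9169, 1, -0.4857],
 [-0.2709, -0.4857, 1]]


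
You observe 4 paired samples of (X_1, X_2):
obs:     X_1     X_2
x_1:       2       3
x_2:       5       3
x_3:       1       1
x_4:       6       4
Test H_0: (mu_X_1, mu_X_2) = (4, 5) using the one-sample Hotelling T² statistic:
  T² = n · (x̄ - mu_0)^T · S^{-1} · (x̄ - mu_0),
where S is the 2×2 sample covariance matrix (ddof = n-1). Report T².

Step 1 — sample mean vector:
  mean(X_1) = (2 + 5 + 1 + 6) / 4 = 14/4 = 3.5
  mean(X_2) = (3 + 3 + 1 + 4) / 4 = 11/4 = 2.75
  x̄ = (3.5, 2.75),  deviation x̄ - mu_0 = (3.5, 2.75) - (4, 5) = (-0.5, -2.25).

Step 2 — sample covariance matrix, S[i,j] = (1/(n-1)) · Σ_k (x_{k,i} - mean_i) · (x_{k,j} - mean_j), divisor n-1 = 3:
  S[X_1,X_1] = ((-1.5)·(-1.5) + (1.5)·(1.5) + (-2.5)·(-2.5) + (2.5)·(2.5)) / 3 = 17/3 = 5.6667
  S[X_1,X_2] = ((-1.5)·(0.25) + (1.5)·(0.25) + (-2.5)·(-1.75) + (2.5)·(1.25)) / 3 = 7.5/3 = 2.5
  S[X_2,X_2] = ((0.25)·(0.25) + (0.25)·(0.25) + (-1.75)·(-1.75) + (1.25)·(1.25)) / 3 = 4.75/3 = 1.5833
  S = [[5.6667, 2.5],
 [2.5, 1.5833]].

Step 3 — invert S. det(S) = 5.6667·1.5833 - (2.5)² = 2.7222.
  S^{-1} = (1/det) · [[d, -b], [-b, a]] = [[0.5816, -0.9184],
 [-0.9184, 2.0816]].

Step 4 — quadratic form (x̄ - mu_0)^T · S^{-1} · (x̄ - mu_0):
  S^{-1} · (x̄ - mu_0) = (1.7755, -4.2245),
  (x̄ - mu_0)^T · [...] = (-0.5)·(1.7755) + (-2.25)·(-4.2245) = 8.6173.

Step 5 — scale by n: T² = 4 · 8.6173 = 34.4694.

T² ≈ 34.4694


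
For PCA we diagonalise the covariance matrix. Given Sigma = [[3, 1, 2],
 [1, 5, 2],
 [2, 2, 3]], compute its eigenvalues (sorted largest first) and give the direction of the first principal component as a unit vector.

Step 1 — characteristic polynomial p(λ) = det(λI - Sigma) = λ³ - tr·λ² + c_1·λ - det, where tr = trace, c_1 = sum of the principal 2×2 minors, det = det(Sigma):
  tr = 3 + 5 + 3 = 11,
  c_1 = (3·5 - (1)²) + (3·3 - (2)²) + (5·3 - (2)²) = 14 + 5 + 11 = 30,
  det = 3·(5·3 - (2)²) - (1)·((1)·3 - (2)·(2)) + (2)·((1)·(2) - 5·(2)) = 3·(11) - (1)·(-1) + (2)·(-8) = 18.
  So p(λ) = λ³ - 11λ² + 30λ - 18.
Step 2 — look for an integer root (rational root theorem: any rational root is an integer divisor of 18). Testing λ = 3:
  p(3) = 27 - 99 + 90 - 18 = 0  ✓
  Dividing out (λ - 3): p(λ) = (λ - 3)(λ² - 8λ + 6).
Step 3 — remaining eigenvalues from the quadratic λ² - 8λ + 6 = 0:
  Δ = 8² - 4·6 = 64 - 24 = 40,  λ = (8 ± √40)/2 = (8 ± 6.3246)/2 ≈ 7.1623 or 0.8377.
  Sorted: λ_1 = 7.1623,  λ_2 = 3,  λ_3 = 0.8377  (check: sum = 11 = tr ✓).

Step 4 — unit eigenvector for λ_1 ≈ 7.1623: v spans the null space of (Sigma - λ_1 I), whose rows are
  r_1 = (-4.1623, 1, 2),  r_2 = (1, -2.1623, 2),  r_3 = (2, 2, -4.1623).
  v is orthogonal to every row, so take v ∝ r_1 × r_2 = ((1)·(2) - (2)·(-2.1623), (2)·(1) - (-4.1623)·(2), (-4.1623)·(-2.1623) - (1)·(1)) ≈ (6.3246, 10.3246, 8).
  Let u = (6.3246, 10.3246, 8).
  ||u|| = √((6.3246)² + (10.3246)² + (8)²) = √(210.5964) ≈ 14.5119,  v_1 = u/||u|| ≈ (0.4358, 0.7115, 0.5513) (||v_1|| = 1).

λ_1 = 7.1623,  λ_2 = 3,  λ_3 = 0.8377;  v_1 ≈ (0.4358, 0.7115, 0.5513)
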